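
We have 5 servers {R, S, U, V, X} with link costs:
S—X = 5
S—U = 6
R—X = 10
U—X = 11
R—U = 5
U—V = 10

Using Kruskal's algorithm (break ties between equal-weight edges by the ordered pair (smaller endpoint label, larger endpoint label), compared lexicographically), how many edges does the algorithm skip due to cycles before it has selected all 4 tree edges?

1

Sort edges by weight, then run Kruskal:
R—U (5): add — endpoints in different components.
S—X (5): add — endpoints in different components.
S—U (6): add — endpoints in different components.
R—X (10): skip — R and X already connected.
U—V (10): add — endpoints in different components.
Edges rejected before the tree was complete: 1.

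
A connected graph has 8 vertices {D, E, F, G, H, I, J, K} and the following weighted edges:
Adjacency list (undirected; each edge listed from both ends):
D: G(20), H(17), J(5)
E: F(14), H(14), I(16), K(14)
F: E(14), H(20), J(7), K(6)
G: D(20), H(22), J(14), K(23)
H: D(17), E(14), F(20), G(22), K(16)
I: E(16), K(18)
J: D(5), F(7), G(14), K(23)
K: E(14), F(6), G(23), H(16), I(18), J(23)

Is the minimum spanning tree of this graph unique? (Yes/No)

Kruskal's algorithm — process edges by increasing weight (ties by edge label):
D-J (5): add — endpoints in different components.
F-K (6): add — endpoints in different components.
F-J (7): add — endpoints in different components.
E-F (14): add — endpoints in different components.
E-H (14): add — endpoints in different components.
E-K (14): skip — E and K already connected.
G-J (14): add — endpoints in different components.
E-I (16): add — endpoints in different components.
Non-tree edge E-K has weight 14, equal to the heaviest edge on its tree cycle — swapping gives another MST of the same weight. Not unique.

No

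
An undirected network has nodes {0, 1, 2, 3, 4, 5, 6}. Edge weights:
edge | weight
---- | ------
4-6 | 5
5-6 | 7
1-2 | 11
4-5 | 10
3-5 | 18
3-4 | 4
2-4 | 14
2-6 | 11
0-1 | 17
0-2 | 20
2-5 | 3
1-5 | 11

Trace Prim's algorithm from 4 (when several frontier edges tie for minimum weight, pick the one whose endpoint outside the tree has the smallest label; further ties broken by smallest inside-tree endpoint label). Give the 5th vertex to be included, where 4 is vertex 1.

2

Grow the tree from 4 using Prim:
Step 1: cheapest edge leaving the tree is 3-4 (4); add 3.
Step 2: cheapest edge leaving the tree is 4-6 (5); add 6.
Step 3: cheapest edge leaving the tree is 5-6 (7); add 5.
Step 4: cheapest edge leaving the tree is 2-5 (3); add 2.
Step 5: cheapest edge leaving the tree is 1-2 (11); add 1.
Step 6: cheapest edge leaving the tree is 0-1 (17); add 0.
Vertex order: 4, 3, 6, 5, 2, 1, 0. The 5th vertex is 2.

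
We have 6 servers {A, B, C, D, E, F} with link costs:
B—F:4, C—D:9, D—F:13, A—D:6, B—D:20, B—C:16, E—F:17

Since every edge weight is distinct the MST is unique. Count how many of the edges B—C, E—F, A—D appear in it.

2

Sort edges by weight, then run Kruskal:
B—F (4): add — endpoints in different components.
A—D (6): add — endpoints in different components.
C—D (9): add — endpoints in different components.
D—F (13): add — endpoints in different components.
B—C (16): skip — B and C already connected.
E—F (17): add — endpoints in different components.
MST edge set: {B—F, A—D, C—D, D—F, E—F}.
Of the listed edges, {E—F, A—D} are in the MST → 2.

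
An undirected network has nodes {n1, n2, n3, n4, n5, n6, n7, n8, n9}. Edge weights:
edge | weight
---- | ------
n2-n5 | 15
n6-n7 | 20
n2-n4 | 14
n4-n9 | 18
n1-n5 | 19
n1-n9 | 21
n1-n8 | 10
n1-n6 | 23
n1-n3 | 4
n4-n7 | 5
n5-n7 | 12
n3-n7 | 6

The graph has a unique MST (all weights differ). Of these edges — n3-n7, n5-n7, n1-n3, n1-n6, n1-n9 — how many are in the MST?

3

Sort edges by weight, then run Kruskal:
n1-n3 (4): add — endpoints in different components.
n4-n7 (5): add — endpoints in different components.
n3-n7 (6): add — endpoints in different components.
n1-n8 (10): add — endpoints in different components.
n5-n7 (12): add — endpoints in different components.
n2-n4 (14): add — endpoints in different components.
n2-n5 (15): skip — n2 and n5 already connected.
n4-n9 (18): add — endpoints in different components.
n1-n5 (19): skip — n1 and n5 already connected.
n6-n7 (20): add — endpoints in different components.
MST edge set: {n1-n3, n4-n7, n3-n7, n1-n8, n5-n7, n2-n4, n4-n9, n6-n7}.
Of the listed edges, {n3-n7, n5-n7, n1-n3} are in the MST → 3.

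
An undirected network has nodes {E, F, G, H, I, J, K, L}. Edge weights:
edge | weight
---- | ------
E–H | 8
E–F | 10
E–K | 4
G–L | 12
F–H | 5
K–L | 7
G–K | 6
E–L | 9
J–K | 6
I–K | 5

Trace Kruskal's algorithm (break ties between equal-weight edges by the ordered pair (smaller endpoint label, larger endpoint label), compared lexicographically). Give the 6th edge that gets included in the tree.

K-L

Sort edges by weight, then run Kruskal:
E–K (4): add — endpoints in different components.
F–H (5): add — endpoints in different components.
I–K (5): add — endpoints in different components.
G–K (6): add — endpoints in different components.
J–K (6): add — endpoints in different components.
K–L (7): add — endpoints in different components.
E–H (8): add — endpoints in different components.
The 6th edge added is K–L.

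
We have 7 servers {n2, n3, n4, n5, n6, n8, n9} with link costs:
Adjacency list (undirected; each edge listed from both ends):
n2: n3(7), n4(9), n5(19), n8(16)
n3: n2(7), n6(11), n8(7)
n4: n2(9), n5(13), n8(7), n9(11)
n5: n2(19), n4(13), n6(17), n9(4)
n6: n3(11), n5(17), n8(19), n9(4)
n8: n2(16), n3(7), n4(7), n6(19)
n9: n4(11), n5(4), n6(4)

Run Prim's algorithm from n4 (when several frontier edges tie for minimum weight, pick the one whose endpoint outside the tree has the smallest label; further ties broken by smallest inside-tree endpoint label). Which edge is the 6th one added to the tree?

Prim's algorithm from n4:
Step 1: frontier [n4—n8 7, n2—n4 9, n4—n9 11, n4—n5 13] → take n4—n8 (7); add n8.
Step 2: frontier [n2—n4 9, n4—n9 11, n4—n5 13, n3—n8 7, n2—n8 16, n6—n8 19] → take n3—n8 (7); add n3.
Step 3: frontier [n2—n3 7, n3—n6 11, n2—n4 9, n4—n9 11, n4—n5 13, n2—n8 16, n6—n8 19] → take n2—n3 (7); add n2.
Step 4: frontier [n2—n5 19, n3—n6 11, n4—n9 11, n4—n5 13, n6—n8 19] → take n3—n6 (11); add n6.
Step 5: frontier [n2—n5 19, n4—n9 11, n4—n5 13, n6—n9 4, n5—n6 17] → take n6—n9 (4); add n9.
Step 6: frontier [n2—n5 19, n4—n5 13, n5—n6 17, n5—n9 4] → take n5—n9 (4); add n5.
The 6th edge added is n5—n9.

n5-n9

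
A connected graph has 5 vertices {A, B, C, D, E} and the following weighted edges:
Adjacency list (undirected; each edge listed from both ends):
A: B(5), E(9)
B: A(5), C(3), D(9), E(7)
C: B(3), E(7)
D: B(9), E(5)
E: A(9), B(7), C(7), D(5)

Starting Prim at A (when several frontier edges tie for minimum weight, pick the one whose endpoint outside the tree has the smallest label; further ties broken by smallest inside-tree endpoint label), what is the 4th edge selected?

D-E

Prim, starting at A.
Step 1: frontier [A—B 5, A—E 9] → take A—B (5); add B.
Step 2: frontier [A—E 9, B—C 3, B—E 7, B—D 9] → take B—C (3); add C.
Step 3: frontier [A—E 9, B—E 7, B—D 9, C—E 7] → take B—E (7); add E.
Step 4: frontier [B—D 9, D—E 5] → take D—E (5); add D.
The 4th edge added is D—E.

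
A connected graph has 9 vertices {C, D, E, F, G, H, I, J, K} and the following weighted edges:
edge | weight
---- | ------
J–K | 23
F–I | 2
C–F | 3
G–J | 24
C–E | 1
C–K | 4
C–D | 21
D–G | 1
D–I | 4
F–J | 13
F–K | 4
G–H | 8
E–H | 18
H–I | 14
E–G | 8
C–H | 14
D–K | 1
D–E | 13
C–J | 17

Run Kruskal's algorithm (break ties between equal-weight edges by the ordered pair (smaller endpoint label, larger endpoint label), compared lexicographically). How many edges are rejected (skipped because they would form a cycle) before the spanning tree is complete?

Sort edges by weight, then run Kruskal:
C–E (1): add — endpoints in different components.
D–G (1): add — endpoints in different components.
D–K (1): add — endpoints in different components.
F–I (2): add — endpoints in different components.
C–F (3): add — endpoints in different components.
C–K (4): add — endpoints in different components.
D–I (4): skip — D and I already connected.
F–K (4): skip — F and K already connected.
E–G (8): skip — E and G already connected.
G–H (8): add — endpoints in different components.
D–E (13): skip — D and E already connected.
F–J (13): add — endpoints in different components.
Edges rejected before the tree was complete: 4.

4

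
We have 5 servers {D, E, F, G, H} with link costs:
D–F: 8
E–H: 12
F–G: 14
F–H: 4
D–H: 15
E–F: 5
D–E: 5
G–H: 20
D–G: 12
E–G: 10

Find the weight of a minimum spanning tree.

Sort edges by weight, then run Kruskal:
F–H (4): add — endpoints in different components.
D–E (5): add — endpoints in different components.
E–F (5): add — endpoints in different components.
D–F (8): skip — D and F already connected.
E–G (10): add — endpoints in different components.
MST edges: F–H, D–E, E–F, E–G; total weight 4+5+5+10 = 24.

24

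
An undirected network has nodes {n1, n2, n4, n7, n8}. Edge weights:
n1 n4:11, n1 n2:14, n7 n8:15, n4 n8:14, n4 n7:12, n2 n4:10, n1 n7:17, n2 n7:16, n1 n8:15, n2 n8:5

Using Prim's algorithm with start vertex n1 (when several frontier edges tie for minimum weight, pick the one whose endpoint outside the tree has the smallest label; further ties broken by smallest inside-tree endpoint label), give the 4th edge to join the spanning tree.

Prim's algorithm from n1:
Step 1: cheapest edge leaving the tree is n1 n4 (11); add n4.
Step 2: cheapest edge leaving the tree is n2 n4 (10); add n2.
Step 3: cheapest edge leaving the tree is n2 n8 (5); add n8.
Step 4: cheapest edge leaving the tree is n4 n7 (12); add n7.
The 4th edge added is n4 n7.

n4-n7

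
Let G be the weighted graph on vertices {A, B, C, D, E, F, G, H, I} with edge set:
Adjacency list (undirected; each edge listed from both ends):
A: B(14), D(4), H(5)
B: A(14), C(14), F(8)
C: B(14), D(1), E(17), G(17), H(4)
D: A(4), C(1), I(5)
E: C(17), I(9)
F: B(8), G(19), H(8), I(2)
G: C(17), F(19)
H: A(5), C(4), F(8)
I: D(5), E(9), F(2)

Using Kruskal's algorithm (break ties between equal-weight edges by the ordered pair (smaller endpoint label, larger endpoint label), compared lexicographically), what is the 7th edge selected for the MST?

Kruskal: consider edges lightest-first.
C-D (1): add — endpoints in different components.
F-I (2): add — endpoints in different components.
A-D (4): add — endpoints in different components.
C-H (4): add — endpoints in different components.
A-H (5): skip — A and H already connected.
D-I (5): add — endpoints in different components.
B-F (8): add — endpoints in different components.
F-H (8): skip — F and H already connected.
E-I (9): add — endpoints in different components.
A-B (14): skip — A and B already connected.
B-C (14): skip — B and C already connected.
C-E (17): skip — C and E already connected.
C-G (17): add — endpoints in different components.
The 7th edge added is E-I.

E-I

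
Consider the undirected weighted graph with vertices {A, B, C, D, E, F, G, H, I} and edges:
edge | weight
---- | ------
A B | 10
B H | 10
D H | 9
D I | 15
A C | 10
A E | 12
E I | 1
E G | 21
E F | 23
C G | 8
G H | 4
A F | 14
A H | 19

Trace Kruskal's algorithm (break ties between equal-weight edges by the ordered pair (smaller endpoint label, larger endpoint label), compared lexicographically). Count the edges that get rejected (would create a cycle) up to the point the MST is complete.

1

Kruskal: consider edges lightest-first.
E I (1): add — endpoints in different components.
G H (4): add — endpoints in different components.
C G (8): add — endpoints in different components.
D H (9): add — endpoints in different components.
A B (10): add — endpoints in different components.
A C (10): add — endpoints in different components.
B H (10): skip — B and H already connected.
A E (12): add — endpoints in different components.
A F (14): add — endpoints in different components.
Edges rejected before the tree was complete: 1.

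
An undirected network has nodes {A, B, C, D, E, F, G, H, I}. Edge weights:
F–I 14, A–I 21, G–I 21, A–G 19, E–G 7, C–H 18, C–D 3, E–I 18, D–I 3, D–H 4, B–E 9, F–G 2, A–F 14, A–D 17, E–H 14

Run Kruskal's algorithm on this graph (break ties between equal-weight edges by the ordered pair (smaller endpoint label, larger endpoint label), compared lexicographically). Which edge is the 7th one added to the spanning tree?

A-F

Sort edges by weight, then run Kruskal:
F–G (2): add — endpoints in different components.
C–D (3): add — endpoints in different components.
D–I (3): add — endpoints in different components.
D–H (4): add — endpoints in different components.
E–G (7): add — endpoints in different components.
B–E (9): add — endpoints in different components.
A–F (14): add — endpoints in different components.
E–H (14): add — endpoints in different components.
The 7th edge added is A–F.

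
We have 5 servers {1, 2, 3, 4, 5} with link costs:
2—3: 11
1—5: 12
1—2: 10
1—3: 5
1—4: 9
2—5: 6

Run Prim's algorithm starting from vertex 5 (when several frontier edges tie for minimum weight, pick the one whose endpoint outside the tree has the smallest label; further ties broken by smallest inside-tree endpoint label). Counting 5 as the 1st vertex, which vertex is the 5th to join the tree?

4

Prim's algorithm from 5:
Step 1: cheapest edge leaving the tree is 2—5 (6); add 2.
Step 2: cheapest edge leaving the tree is 1—2 (10); add 1.
Step 3: cheapest edge leaving the tree is 1—3 (5); add 3.
Step 4: cheapest edge leaving the tree is 1—4 (9); add 4.
Vertex order: 5, 2, 1, 3, 4. The 5th vertex is 4.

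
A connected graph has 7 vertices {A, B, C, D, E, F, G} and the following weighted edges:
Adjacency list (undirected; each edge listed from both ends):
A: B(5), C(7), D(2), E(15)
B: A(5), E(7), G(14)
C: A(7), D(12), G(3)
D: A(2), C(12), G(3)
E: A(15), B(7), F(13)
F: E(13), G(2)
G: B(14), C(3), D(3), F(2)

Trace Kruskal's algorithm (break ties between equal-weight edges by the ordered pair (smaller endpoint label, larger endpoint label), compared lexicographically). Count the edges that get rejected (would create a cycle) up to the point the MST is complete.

1

Kruskal: consider edges lightest-first.
A–D (2): add — endpoints in different components.
F–G (2): add — endpoints in different components.
C–G (3): add — endpoints in different components.
D–G (3): add — endpoints in different components.
A–B (5): add — endpoints in different components.
A–C (7): skip — A and C already connected.
B–E (7): add — endpoints in different components.
Edges rejected before the tree was complete: 1.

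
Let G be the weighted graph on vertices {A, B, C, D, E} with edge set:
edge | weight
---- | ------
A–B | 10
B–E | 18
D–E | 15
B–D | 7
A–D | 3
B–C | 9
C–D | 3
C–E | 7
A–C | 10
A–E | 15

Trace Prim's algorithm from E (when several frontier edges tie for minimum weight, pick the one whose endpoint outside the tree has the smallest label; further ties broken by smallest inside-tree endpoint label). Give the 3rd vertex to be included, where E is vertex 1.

Prim's algorithm from E:
Step 1: cheapest edge leaving the tree is C–E (7); add C.
Step 2: cheapest edge leaving the tree is C–D (3); add D.
Step 3: cheapest edge leaving the tree is A–D (3); add A.
Step 4: cheapest edge leaving the tree is B–D (7); add B.
Vertex order: E, C, D, A, B. The 3rd vertex is D.

D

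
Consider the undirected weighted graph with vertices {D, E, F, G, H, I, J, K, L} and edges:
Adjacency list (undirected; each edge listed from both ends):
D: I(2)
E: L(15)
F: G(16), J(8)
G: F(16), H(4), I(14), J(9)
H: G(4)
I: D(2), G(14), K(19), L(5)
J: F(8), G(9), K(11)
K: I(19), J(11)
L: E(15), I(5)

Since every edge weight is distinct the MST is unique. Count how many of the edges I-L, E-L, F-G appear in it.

2

Kruskal: consider edges lightest-first.
D-I (2): add — endpoints in different components.
G-H (4): add — endpoints in different components.
I-L (5): add — endpoints in different components.
F-J (8): add — endpoints in different components.
G-J (9): add — endpoints in different components.
J-K (11): add — endpoints in different components.
G-I (14): add — endpoints in different components.
E-L (15): add — endpoints in different components.
MST edge set: {D-I, G-H, I-L, F-J, G-J, J-K, G-I, E-L}.
Of the listed edges, {I-L, E-L} are in the MST → 2.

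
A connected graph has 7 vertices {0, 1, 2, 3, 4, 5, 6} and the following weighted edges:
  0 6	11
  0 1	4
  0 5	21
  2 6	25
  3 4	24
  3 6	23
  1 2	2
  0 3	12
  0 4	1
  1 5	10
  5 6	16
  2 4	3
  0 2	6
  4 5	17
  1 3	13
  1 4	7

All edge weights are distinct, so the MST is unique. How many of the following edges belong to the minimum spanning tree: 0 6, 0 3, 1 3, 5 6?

2

Kruskal: consider edges lightest-first.
0 4 (1): add. Components now {0,4} {1} {2} {3} {5} {6}
1 2 (2): add. Components now {0,4} {1,2} {3} {5} {6}
2 4 (3): add. Components now {0,1,2,4} {3} {5} {6}
0 1 (4): skip — 0 and 1 already connected.
0 2 (6): skip — 0 and 2 already connected.
1 4 (7): skip — 1 and 4 already connected.
1 5 (10): add. Components now {0,1,2,4,5} {3} {6}
0 6 (11): add. Components now {0,1,2,4,5,6} {3}
0 3 (12): add. Components now {0,1,2,3,4,5,6}
MST edge set: {0 4, 1 2, 2 4, 1 5, 0 6, 0 3}.
Of the listed edges, {0 6, 0 3} are in the MST → 2.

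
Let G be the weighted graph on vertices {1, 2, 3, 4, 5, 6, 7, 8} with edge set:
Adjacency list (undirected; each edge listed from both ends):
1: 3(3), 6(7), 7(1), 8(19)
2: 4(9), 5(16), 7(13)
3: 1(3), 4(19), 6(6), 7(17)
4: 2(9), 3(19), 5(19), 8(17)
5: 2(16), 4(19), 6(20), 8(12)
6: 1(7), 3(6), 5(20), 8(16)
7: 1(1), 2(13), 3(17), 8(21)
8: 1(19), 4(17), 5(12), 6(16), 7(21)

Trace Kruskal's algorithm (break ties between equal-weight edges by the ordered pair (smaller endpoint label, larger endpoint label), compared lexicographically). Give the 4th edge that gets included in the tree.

Kruskal: consider edges lightest-first.
1—7 (1): add — endpoints in different components.
1—3 (3): add — endpoints in different components.
3—6 (6): add — endpoints in different components.
1—6 (7): skip — 1 and 6 already connected.
2—4 (9): add — endpoints in different components.
5—8 (12): add — endpoints in different components.
2—7 (13): add — endpoints in different components.
2—5 (16): add — endpoints in different components.
The 4th edge added is 2—4.

2-4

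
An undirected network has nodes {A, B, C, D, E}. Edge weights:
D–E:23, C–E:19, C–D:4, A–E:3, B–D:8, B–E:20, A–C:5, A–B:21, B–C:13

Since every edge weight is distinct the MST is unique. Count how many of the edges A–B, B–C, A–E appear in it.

1

Sort edges by weight, then run Kruskal:
A–E (3): add — endpoints in different components.
C–D (4): add — endpoints in different components.
A–C (5): add — endpoints in different components.
B–D (8): add — endpoints in different components.
MST edge set: {A–E, C–D, A–C, B–D}.
Of the listed edges, {A–E} are in the MST → 1.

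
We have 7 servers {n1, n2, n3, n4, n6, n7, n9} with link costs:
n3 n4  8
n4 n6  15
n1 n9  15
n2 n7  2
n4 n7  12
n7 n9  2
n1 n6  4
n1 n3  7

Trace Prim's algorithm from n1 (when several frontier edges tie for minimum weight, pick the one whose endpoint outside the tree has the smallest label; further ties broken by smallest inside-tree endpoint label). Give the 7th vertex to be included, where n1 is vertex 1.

Grow the tree from n1 using Prim:
Step 1: cheapest edge leaving the tree is n1 n6 (4); add n6.
Step 2: cheapest edge leaving the tree is n1 n3 (7); add n3.
Step 3: cheapest edge leaving the tree is n3 n4 (8); add n4.
Step 4: cheapest edge leaving the tree is n4 n7 (12); add n7.
Step 5: cheapest edge leaving the tree is n2 n7 (2); add n2.
Step 6: cheapest edge leaving the tree is n7 n9 (2); add n9.
Vertex order: n1, n6, n3, n4, n7, n2, n9. The 7th vertex is n9.

n9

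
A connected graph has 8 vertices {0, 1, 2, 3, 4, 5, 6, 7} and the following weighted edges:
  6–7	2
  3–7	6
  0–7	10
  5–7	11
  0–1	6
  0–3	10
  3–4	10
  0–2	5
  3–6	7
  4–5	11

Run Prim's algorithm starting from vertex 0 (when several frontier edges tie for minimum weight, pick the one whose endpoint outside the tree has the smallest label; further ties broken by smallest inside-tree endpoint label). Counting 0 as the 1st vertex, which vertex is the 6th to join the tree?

Grow the tree from 0 using Prim:
Step 1: frontier [0–2 5, 0–1 6, 0–3 10, 0–7 10] → take 0–2 (5); add 2.
Step 2: frontier [0–1 6, 0–3 10, 0–7 10] → take 0–1 (6); add 1.
Step 3: frontier [0–3 10, 0–7 10] → take 0–3 (10); add 3.
Step 4: frontier [0–7 10, 3–7 6, 3–6 7, 3–4 10] → take 3–7 (6); add 7.
Step 5: frontier [3–6 7, 3–4 10, 6–7 2, 5–7 11] → take 6–7 (2); add 6.
Step 6: frontier [3–4 10, 5–7 11] → take 3–4 (10); add 4.
Step 7: frontier [4–5 11, 5–7 11] → take 4–5 (11); add 5.
Vertex order: 0, 2, 1, 3, 7, 6, 4, 5. The 6th vertex is 6.

6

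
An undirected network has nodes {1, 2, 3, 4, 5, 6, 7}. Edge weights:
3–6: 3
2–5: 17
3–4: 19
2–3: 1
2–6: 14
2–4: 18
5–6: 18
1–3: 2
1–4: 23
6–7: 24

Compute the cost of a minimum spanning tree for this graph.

Sort edges by weight, then run Kruskal:
2–3 (1): add — endpoints in different components.
1–3 (2): add — endpoints in different components.
3–6 (3): add — endpoints in different components.
2–6 (14): skip — 2 and 6 already connected.
2–5 (17): add — endpoints in different components.
2–4 (18): add — endpoints in different components.
5–6 (18): skip — 5 and 6 already connected.
3–4 (19): skip — 3 and 4 already connected.
1–4 (23): skip — 1 and 4 already connected.
6–7 (24): add — endpoints in different components.
MST edges: 2–3, 1–3, 3–6, 2–5, 2–4, 6–7; total weight 1+2+3+17+18+24 = 65.

65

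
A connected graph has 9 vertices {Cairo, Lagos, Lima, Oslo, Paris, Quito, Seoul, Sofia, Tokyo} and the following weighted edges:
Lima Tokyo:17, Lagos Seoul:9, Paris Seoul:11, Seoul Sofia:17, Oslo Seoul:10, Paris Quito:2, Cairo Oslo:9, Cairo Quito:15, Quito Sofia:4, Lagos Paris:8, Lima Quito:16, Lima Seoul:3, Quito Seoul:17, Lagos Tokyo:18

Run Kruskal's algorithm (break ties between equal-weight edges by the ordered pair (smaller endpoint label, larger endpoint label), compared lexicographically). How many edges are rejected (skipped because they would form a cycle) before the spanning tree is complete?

Sort edges by weight, then run Kruskal:
Paris Quito (2): add — endpoints in different components.
Lima Seoul (3): add — endpoints in different components.
Quito Sofia (4): add — endpoints in different components.
Lagos Paris (8): add — endpoints in different components.
Cairo Oslo (9): add — endpoints in different components.
Lagos Seoul (9): add — endpoints in different components.
Oslo Seoul (10): add — endpoints in different components.
Paris Seoul (11): skip — Seoul and Paris already connected.
Cairo Quito (15): skip — Cairo and Quito already connected.
Lima Quito (16): skip — Quito and Lima already connected.
Lima Tokyo (17): add — endpoints in different components.
Edges rejected before the tree was complete: 3.

3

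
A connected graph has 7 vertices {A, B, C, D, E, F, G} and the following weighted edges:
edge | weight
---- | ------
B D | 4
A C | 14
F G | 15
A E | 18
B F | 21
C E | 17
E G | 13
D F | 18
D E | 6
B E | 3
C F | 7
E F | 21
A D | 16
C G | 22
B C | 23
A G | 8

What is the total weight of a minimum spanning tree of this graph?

Kruskal: consider edges lightest-first.
B E (3): add — endpoints in different components.
B D (4): add — endpoints in different components.
D E (6): skip — D and E already connected.
C F (7): add — endpoints in different components.
A G (8): add — endpoints in different components.
E G (13): add — endpoints in different components.
A C (14): add — endpoints in different components.
MST edges: B E, B D, C F, A G, E G, A C; total weight 3+4+7+8+13+14 = 49.

49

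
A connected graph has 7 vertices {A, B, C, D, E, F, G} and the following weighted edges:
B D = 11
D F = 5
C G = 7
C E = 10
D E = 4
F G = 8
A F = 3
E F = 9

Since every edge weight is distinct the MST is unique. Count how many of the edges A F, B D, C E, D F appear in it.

3

Kruskal: consider edges lightest-first.
A F (3): add — endpoints in different components.
D E (4): add — endpoints in different components.
D F (5): add — endpoints in different components.
C G (7): add — endpoints in different components.
F G (8): add — endpoints in different components.
E F (9): skip — E and F already connected.
C E (10): skip — C and E already connected.
B D (11): add — endpoints in different components.
MST edge set: {A F, D E, D F, C G, F G, B D}.
Of the listed edges, {A F, B D, D F} are in the MST → 3.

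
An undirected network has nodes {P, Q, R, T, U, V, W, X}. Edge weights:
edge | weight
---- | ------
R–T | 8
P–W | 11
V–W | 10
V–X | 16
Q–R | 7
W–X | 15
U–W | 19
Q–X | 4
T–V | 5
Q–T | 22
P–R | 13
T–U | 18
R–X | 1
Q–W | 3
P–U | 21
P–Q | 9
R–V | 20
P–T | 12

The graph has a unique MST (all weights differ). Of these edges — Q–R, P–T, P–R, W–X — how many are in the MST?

Kruskal's algorithm — process edges by increasing weight (ties by edge label):
R–X (1): add — endpoints in different components.
Q–W (3): add — endpoints in different components.
Q–X (4): add — endpoints in different components.
T–V (5): add — endpoints in different components.
Q–R (7): skip — R and Q already connected.
R–T (8): add — endpoints in different components.
P–Q (9): add — endpoints in different components.
V–W (10): skip — W and V already connected.
P–W (11): skip — W and P already connected.
P–T (12): skip — P and T already connected.
P–R (13): skip — P and R already connected.
W–X (15): skip — W and X already connected.
V–X (16): skip — V and X already connected.
T–U (18): add — endpoints in different components.
MST edge set: {R–X, Q–W, Q–X, T–V, R–T, P–Q, T–U}.
Of the listed edges, {} are in the MST → 0.

0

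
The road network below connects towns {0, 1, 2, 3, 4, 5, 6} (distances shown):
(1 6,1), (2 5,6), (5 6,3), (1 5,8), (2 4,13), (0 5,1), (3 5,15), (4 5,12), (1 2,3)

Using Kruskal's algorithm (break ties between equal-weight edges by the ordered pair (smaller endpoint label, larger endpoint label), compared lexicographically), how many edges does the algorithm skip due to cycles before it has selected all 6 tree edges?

Kruskal: consider edges lightest-first.
0 5 (1): add. Components now {0,5} {1} {2} {3} {4} {6}
1 6 (1): add. Components now {0,5} {1,6} {2} {3} {4}
1 2 (3): add. Components now {0,5} {1,2,6} {3} {4}
5 6 (3): add. Components now {0,1,2,5,6} {3} {4}
2 5 (6): skip — 2 and 5 already connected.
1 5 (8): skip — 1 and 5 already connected.
4 5 (12): add. Components now {0,1,2,4,5,6} {3}
2 4 (13): skip — 2 and 4 already connected.
3 5 (15): add. Components now {0,1,2,3,4,5,6}
Edges rejected before the tree was complete: 3.

3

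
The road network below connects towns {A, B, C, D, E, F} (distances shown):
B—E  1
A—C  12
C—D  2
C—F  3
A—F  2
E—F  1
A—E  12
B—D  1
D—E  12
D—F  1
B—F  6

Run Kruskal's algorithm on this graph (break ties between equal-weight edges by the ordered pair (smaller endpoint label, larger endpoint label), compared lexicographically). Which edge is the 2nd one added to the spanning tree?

Kruskal's algorithm — process edges by increasing weight (ties by edge label):
B—D (1): add — endpoints in different components.
B—E (1): add — endpoints in different components.
D—F (1): add — endpoints in different components.
E—F (1): skip — E and F already connected.
A—F (2): add — endpoints in different components.
C—D (2): add — endpoints in different components.
The 2nd edge added is B—E.

B-E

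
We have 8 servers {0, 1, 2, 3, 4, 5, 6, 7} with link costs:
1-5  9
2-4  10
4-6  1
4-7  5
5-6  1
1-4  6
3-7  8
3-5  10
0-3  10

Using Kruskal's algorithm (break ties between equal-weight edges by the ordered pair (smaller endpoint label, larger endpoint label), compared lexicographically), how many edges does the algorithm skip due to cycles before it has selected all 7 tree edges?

Kruskal's algorithm — process edges by increasing weight (ties by edge label):
4-6 (1): add — endpoints in different components.
5-6 (1): add — endpoints in different components.
4-7 (5): add — endpoints in different components.
1-4 (6): add — endpoints in different components.
3-7 (8): add — endpoints in different components.
1-5 (9): skip — 1 and 5 already connected.
0-3 (10): add — endpoints in different components.
2-4 (10): add — endpoints in different components.
Edges rejected before the tree was complete: 1.

1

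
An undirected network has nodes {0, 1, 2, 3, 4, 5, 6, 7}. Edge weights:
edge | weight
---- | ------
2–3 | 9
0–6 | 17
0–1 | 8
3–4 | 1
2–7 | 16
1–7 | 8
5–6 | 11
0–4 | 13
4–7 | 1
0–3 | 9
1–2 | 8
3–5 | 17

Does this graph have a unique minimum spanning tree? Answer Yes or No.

No

Kruskal's algorithm — process edges by increasing weight (ties by edge label):
3–4 (1): add — endpoints in different components.
4–7 (1): add — endpoints in different components.
0–1 (8): add — endpoints in different components.
1–2 (8): add — endpoints in different components.
1–7 (8): add — endpoints in different components.
0–3 (9): skip — 0 and 3 already connected.
2–3 (9): skip — 2 and 3 already connected.
5–6 (11): add — endpoints in different components.
0–4 (13): skip — 0 and 4 already connected.
2–7 (16): skip — 2 and 7 already connected.
0–6 (17): add — endpoints in different components.
Non-tree edge 3–5 has weight 17, equal to the heaviest edge on its tree cycle — swapping gives another MST of the same weight. Not unique.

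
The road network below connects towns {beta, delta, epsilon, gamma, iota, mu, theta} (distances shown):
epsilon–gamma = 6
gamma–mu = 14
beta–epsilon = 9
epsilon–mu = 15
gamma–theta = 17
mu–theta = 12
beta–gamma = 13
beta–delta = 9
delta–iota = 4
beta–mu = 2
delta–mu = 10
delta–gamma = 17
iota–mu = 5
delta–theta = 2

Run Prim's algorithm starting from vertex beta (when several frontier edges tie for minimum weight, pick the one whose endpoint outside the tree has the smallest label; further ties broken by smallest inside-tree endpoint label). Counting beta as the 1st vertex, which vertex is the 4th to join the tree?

delta

Prim's algorithm from beta:
Step 1: cheapest edge leaving the tree is beta–mu (2); add mu.
Step 2: cheapest edge leaving the tree is iota–mu (5); add iota.
Step 3: cheapest edge leaving the tree is delta–iota (4); add delta.
Step 4: cheapest edge leaving the tree is delta–theta (2); add theta.
Step 5: cheapest edge leaving the tree is beta–epsilon (9); add epsilon.
Step 6: cheapest edge leaving the tree is epsilon–gamma (6); add gamma.
Vertex order: beta, mu, iota, delta, theta, epsilon, gamma. The 4th vertex is delta.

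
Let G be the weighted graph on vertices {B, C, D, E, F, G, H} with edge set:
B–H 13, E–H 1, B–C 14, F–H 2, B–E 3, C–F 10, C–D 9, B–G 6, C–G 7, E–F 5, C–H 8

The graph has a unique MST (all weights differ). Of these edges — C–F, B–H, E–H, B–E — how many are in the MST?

Kruskal: consider edges lightest-first.
E–H (1): add. Components now {B} {C} {D} {E,H} {F} {G}
F–H (2): add. Components now {B} {C} {D} {E,F,H} {G}
B–E (3): add. Components now {B,E,F,H} {C} {D} {G}
E–F (5): skip — E and F already connected.
B–G (6): add. Components now {B,E,F,G,H} {C} {D}
C–G (7): add. Components now {B,C,E,F,G,H} {D}
C–H (8): skip — C and H already connected.
C–D (9): add. Components now {B,C,D,E,F,G,H}
MST edge set: {E–H, F–H, B–E, B–G, C–G, C–D}.
Of the listed edges, {E–H, B–E} are in the MST → 2.

2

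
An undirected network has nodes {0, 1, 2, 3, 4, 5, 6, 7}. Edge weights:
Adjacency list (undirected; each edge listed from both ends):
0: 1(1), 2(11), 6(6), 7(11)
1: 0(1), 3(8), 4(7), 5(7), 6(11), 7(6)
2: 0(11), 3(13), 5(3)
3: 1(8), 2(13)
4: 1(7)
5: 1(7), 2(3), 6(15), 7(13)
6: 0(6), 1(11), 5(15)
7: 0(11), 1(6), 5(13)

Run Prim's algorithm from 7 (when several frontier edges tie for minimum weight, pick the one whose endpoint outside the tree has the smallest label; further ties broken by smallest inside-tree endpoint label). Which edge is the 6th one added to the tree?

2-5

Prim's algorithm from 7:
Step 1: cheapest edge leaving the tree is 1 7 (6); add 1.
Step 2: cheapest edge leaving the tree is 0 1 (1); add 0.
Step 3: cheapest edge leaving the tree is 0 6 (6); add 6.
Step 4: cheapest edge leaving the tree is 1 4 (7); add 4.
Step 5: cheapest edge leaving the tree is 1 5 (7); add 5.
Step 6: cheapest edge leaving the tree is 2 5 (3); add 2.
Step 7: cheapest edge leaving the tree is 1 3 (8); add 3.
The 6th edge added is 2 5.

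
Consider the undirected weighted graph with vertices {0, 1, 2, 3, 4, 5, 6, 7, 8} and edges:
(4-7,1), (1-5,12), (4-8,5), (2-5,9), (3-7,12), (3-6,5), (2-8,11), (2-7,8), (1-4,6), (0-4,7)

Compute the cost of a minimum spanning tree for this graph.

Grow the tree from 7 using Prim:
Step 1: cheapest edge leaving the tree is 4-7 (1); add 4.
Step 2: cheapest edge leaving the tree is 4-8 (5); add 8.
Step 3: cheapest edge leaving the tree is 1-4 (6); add 1.
Step 4: cheapest edge leaving the tree is 0-4 (7); add 0.
Step 5: cheapest edge leaving the tree is 2-7 (8); add 2.
Step 6: cheapest edge leaving the tree is 2-5 (9); add 5.
Step 7: cheapest edge leaving the tree is 3-7 (12); add 3.
Step 8: cheapest edge leaving the tree is 3-6 (5); add 6.
MST edges: 4-7, 4-8, 1-4, 0-4, 2-7, 2-5, 3-7, 3-6; total weight 1+5+6+7+8+9+12+5 = 53.

53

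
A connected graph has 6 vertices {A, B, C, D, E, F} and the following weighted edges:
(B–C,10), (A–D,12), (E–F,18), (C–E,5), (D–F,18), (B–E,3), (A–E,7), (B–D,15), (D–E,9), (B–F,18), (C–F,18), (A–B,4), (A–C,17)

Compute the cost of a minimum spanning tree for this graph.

39

Kruskal's algorithm — process edges by increasing weight (ties by edge label):
B–E (3): add. Components now {A} {B,E} {C} {D} {F}
A–B (4): add. Components now {A,B,E} {C} {D} {F}
C–E (5): add. Components now {A,B,C,E} {D} {F}
A–E (7): skip — A and E already connected.
D–E (9): add. Components now {A,B,C,D,E} {F}
B–C (10): skip — B and C already connected.
A–D (12): skip — A and D already connected.
B–D (15): skip — B and D already connected.
A–C (17): skip — A and C already connected.
B–F (18): add. Components now {A,B,C,D,E,F}
MST edges: B–E, A–B, C–E, D–E, B–F; total weight 3+4+5+9+18 = 39.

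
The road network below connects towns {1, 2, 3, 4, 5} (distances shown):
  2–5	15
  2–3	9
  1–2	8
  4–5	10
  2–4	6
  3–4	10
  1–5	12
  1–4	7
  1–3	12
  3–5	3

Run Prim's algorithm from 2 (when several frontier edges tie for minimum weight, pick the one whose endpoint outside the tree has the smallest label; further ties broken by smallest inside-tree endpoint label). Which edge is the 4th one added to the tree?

Prim's algorithm from 2:
Step 1: cheapest edge leaving the tree is 2–4 (6); add 4.
Step 2: cheapest edge leaving the tree is 1–4 (7); add 1.
Step 3: cheapest edge leaving the tree is 2–3 (9); add 3.
Step 4: cheapest edge leaving the tree is 3–5 (3); add 5.
The 4th edge added is 3–5.

3-5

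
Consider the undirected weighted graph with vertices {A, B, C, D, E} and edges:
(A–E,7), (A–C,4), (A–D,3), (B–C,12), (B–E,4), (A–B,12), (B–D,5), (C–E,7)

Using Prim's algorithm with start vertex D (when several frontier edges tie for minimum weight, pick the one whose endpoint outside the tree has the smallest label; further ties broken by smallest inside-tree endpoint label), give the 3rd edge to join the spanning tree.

B-D

Grow the tree from D using Prim:
Step 1: frontier [A–D 3, B–D 5] → take A–D (3); add A.
Step 2: frontier [A–C 4, A–E 7, A–B 12, B–D 5] → take A–C (4); add C.
Step 3: frontier [A–E 7, A–B 12, C–E 7, B–C 12, B–D 5] → take B–D (5); add B.
Step 4: frontier [A–E 7, B–E 4, C–E 7] → take B–E (4); add E.
The 3rd edge added is B–D.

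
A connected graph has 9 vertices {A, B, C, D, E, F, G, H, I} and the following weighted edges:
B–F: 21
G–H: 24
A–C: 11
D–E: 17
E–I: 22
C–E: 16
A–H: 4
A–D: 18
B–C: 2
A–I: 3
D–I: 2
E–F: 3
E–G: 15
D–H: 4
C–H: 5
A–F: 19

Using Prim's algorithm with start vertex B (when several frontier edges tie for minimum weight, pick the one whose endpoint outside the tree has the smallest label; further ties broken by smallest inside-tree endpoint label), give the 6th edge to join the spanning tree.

Prim, starting at B.
Step 1: cheapest edge leaving the tree is B–C (2); add C.
Step 2: cheapest edge leaving the tree is C–H (5); add H.
Step 3: cheapest edge leaving the tree is A–H (4); add A.
Step 4: cheapest edge leaving the tree is A–I (3); add I.
Step 5: cheapest edge leaving the tree is D–I (2); add D.
Step 6: cheapest edge leaving the tree is C–E (16); add E.
Step 7: cheapest edge leaving the tree is E–F (3); add F.
Step 8: cheapest edge leaving the tree is E–G (15); add G.
The 6th edge added is C–E.

C-E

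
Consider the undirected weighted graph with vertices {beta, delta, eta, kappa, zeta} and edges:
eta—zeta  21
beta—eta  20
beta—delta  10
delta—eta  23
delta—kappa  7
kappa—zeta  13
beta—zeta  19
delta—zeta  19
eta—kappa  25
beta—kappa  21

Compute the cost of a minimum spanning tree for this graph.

50

Prim's algorithm from zeta:
Step 1: cheapest edge leaving the tree is kappa—zeta (13); add kappa.
Step 2: cheapest edge leaving the tree is delta—kappa (7); add delta.
Step 3: cheapest edge leaving the tree is beta—delta (10); add beta.
Step 4: cheapest edge leaving the tree is beta—eta (20); add eta.
MST edges: kappa—zeta, delta—kappa, beta—delta, beta—eta; total weight 13+7+10+20 = 50.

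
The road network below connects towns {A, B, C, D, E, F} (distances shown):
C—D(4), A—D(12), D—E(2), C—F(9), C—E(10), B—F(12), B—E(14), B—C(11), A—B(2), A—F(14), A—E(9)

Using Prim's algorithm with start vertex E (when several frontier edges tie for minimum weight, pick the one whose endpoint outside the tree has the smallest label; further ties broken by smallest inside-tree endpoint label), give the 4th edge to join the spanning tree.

Grow the tree from E using Prim:
Step 1: cheapest edge leaving the tree is D—E (2); add D.
Step 2: cheapest edge leaving the tree is C—D (4); add C.
Step 3: cheapest edge leaving the tree is A—E (9); add A.
Step 4: cheapest edge leaving the tree is A—B (2); add B.
Step 5: cheapest edge leaving the tree is C—F (9); add F.
The 4th edge added is A—B.

A-B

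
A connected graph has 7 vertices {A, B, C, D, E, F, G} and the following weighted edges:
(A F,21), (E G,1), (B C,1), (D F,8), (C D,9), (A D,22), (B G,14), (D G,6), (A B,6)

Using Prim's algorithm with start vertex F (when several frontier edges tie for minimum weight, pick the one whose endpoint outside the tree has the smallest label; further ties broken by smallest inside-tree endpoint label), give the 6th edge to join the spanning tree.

Grow the tree from F using Prim:
Step 1: cheapest edge leaving the tree is D F (8); add D.
Step 2: cheapest edge leaving the tree is D G (6); add G.
Step 3: cheapest edge leaving the tree is E G (1); add E.
Step 4: cheapest edge leaving the tree is C D (9); add C.
Step 5: cheapest edge leaving the tree is B C (1); add B.
Step 6: cheapest edge leaving the tree is A B (6); add A.
The 6th edge added is A B.

A-B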